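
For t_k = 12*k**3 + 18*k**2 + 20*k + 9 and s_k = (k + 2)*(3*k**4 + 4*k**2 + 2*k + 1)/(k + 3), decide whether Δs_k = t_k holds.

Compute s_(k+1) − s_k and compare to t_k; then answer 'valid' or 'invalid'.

s_(k+1) = (k + 3)*(2*k + 3*(k + 1)**4 + 4*(k + 1)**2 + 3)/(k + 4)
s_(k+1) − s_k = (12*k**5 + 93*k**4 + 236*k**3 + 295*k**2 + 236*k + 82)/(k**2 + 7*k + 12)
(s_(k+1) − s_k) − t_k = (-9*k**4 - 54*k**3 - 70*k**2 - 67*k - 26)/(k**2 + 7*k + 12)

Invalid: residual (-9*k**4 - 54*k**3 - 70*k**2 - 67*k - 26)/(k**2 + 7*k + 12) ≠ 0.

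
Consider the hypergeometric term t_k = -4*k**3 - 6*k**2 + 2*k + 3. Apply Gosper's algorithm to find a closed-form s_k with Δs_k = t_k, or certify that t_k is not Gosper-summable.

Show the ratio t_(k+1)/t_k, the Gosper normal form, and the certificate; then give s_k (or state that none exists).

s_k = k*(-k**3 + 3*k + 1)

t_(k+1)/t_k = (4*k**3 + 18*k**2 + 22*k + 5)/(4*k**3 + 6*k**2 - 2*k - 3).
A = 1, B = 1, C = k**3 + 3*k**2/2 - k/2 - 3/4.
Key eq: (1)·f(k+1) = (1)·f(k) + (k**3 + 3*k**2/2 - k/2 - 3/4).
d = 4 from the (0,0,3) case.
Solve for f: f(k) = k*(k**3 - 3*k - 1)/4 (degree 4 ≤ 4).
Certificate R = B(k−1)f/C = k*(k**3 - 3*k - 1)/((2*k + 3)*(2*k**2 - 1)) gives s_k = k*(-k**3 + 3*k + 1).
Δs = -4*k**3 - 6*k**2 + 2*k + 3, as required.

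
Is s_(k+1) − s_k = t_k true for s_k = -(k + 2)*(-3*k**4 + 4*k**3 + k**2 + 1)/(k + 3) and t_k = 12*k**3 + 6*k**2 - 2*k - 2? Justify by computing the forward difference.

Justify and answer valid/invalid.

Invalid: residual (-9*k**4 - 46*k**3 - 17*k**2 + 8*k + 5)/(k**2 + 7*k + 12) ≠ 0.

s_(k+1) = -(k + 3)*(-3*(k + 1)**4 + 4*(k + 1)**3 + (k + 1)**2 + 1)/(k + 4)
s_(k+1) − s_k = (12*k**5 + 81*k**4 + 138*k**3 + 39*k**2 - 30*k - 19)/(k**2 + 7*k + 12)
(s_(k+1) − s_k) − t_k = (-9*k**4 - 46*k**3 - 17*k**2 + 8*k + 5)/(k**2 + 7*k + 12)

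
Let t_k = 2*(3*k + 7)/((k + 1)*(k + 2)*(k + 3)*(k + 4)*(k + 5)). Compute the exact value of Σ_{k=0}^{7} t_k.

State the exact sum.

Σ = 49/297

Compute t_(k+1)/t_k: get (k + 1)*(3*k + 10)/((k + 6)*(3*k + 7)).
A = k + 1, B = k + 6, C = k + 7/3.
Solve (k + 1)·f(k+1) − (k + 5)·f(k) = k + 7/3.
Bound: deg f ≤ 4.
Coefficient equations give f(k) = k*(k + 2)*(k**2 + 8*k + 19)/36.
Then R = B(k−1)f/C = k*(k + 2)*(k + 5)*(k**2 + 8*k + 19)/(12*(3*k + 7)), so s_k = R(k)·t_k = k*(k**2 + 8*k + 19)/(6*(k**3 + 8*k**2 + 19*k + 12)).
Verify: 2*(3*k + 7)/(k**5 + 15*k**4 + 85*k**3 + 225*k**2 + 274*k + 120) matches t_k.
Sum = s_(8) − s_(0); s_(8) = 49/297, s_(0) = 0 ⇒ 49/297.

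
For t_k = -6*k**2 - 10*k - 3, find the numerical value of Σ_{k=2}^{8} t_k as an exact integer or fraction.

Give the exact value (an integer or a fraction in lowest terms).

Σ = -1589

t_(k+1)/t_k = (6*k**2 + 22*k + 19)/(6*k**2 + 10*k + 3).
A = 1, B = 1, C = k**2 + 5*k/3 + 1/2.
Solve (1)·f(k+1) − (1)·f(k) = k**2 + 5*k/3 + 1/2.
Bound: deg f ≤ 3.
Solving with deg f ≤ 3: f(k) = k*(2*k**2 + 2*k - 1)/6.
Certificate R = B(k−1)f/C = k*(2*k**2 + 2*k - 1)/(6*k**2 + 10*k + 3) gives s_k = k*(-2*k**2 - 2*k + 1).
Verify: -6*k**2 - 10*k - 3 matches t_k.
Sum = s_(9) − s_(2); s_(9) = -1611, s_(2) = -22 ⇒ -1589.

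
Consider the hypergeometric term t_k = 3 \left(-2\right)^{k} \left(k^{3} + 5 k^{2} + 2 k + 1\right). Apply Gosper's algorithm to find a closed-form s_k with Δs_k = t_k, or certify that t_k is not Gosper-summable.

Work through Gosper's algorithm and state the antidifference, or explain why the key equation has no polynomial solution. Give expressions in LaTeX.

s_k = \left(-2\right)^{k} \left(- k^{3} - 3 k^{2} + 4 k - 1\right)

r(k) = 2*(-k**3 - 8*k**2 - 15*k - 9)/(k**3 + 5*k**2 + 2*k + 1) after simplifying.
A = -2, B = 1, C = k**3 + 5*k**2 + 2*k + 1.
Solve (-2)·f(k+1) − (1)·f(k) = k**3 + 5*k**2 + 2*k + 1.
From deg A=0, deg B=0, deg C=3: d=3.
Match coefficients ⇒ f(k) = -(k**3 + 3*k**2 - 4*k + 1)/3.
So s_k = (B(k−1)f/C)·t_k = (-(k**3 + 3*k**2 - 4*k + 1)/(3*(k**3 + 5*k**2 + 2*k + 1)))·t_k = (-2)**k*(-k**3 - 3*k**2 + 4*k - 1).
Δs = 3*(-2)**k*(k**3 + 5*k**2 + 2*k + 1), as required.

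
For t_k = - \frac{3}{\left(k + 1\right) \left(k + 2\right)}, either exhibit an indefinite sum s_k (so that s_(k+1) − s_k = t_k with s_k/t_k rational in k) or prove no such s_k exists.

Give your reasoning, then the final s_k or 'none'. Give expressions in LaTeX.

r(k) = (k + 1)/(k + 3) after simplifying.
Gosper form: A/B · C(k+1)/C(k) with A=k + 1, B=k + 3, C=1.
f must satisfy (k + 1)·f(k+1) − (k + 2)·f(k) = 1.
Bound: deg f ≤ 1.
Solve for f: f(k) = k (degree 1 ≤ 1).
R(k) = B(k−1)·f(k)/C(k) = k*(k + 2); s_k = R·t_k = -3*k/(k + 1).
Check: Δs_k = -3/(k**2 + 3*k + 2). ✓

s_k = - \frac{3 k}{k + 1}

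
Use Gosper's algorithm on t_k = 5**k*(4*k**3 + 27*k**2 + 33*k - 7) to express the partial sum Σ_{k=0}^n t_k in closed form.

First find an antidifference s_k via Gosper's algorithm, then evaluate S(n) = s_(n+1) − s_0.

S(n) = 5*5**n*n**3 + 30*5**n*n**2 + 30*5**n*n - 10*5**n + 3

Compute t_(k+1)/t_k: get 5*(4*k**3 + 39*k**2 + 99*k + 57)/(4*k**3 + 27*k**2 + 33*k - 7).
Gosper form: A/B · C(k+1)/C(k) with A=5, B=1, C=k**3 + 27*k**2/4 + 33*k/4 - 7/4.
Solve (5)·f(k+1) − (1)·f(k) = k**3 + 27*k**2/4 + 33*k/4 - 7/4.
deg f ≤ 3 (via 0,0,3).
Solve for f: f(k) = (k**3 + 3*k**2 - 3*k - 3)/4 (degree 3 ≤ 3).
R(k) = B(k−1)·f(k)/C(k) = (k**3 + 3*k**2 - 3*k - 3)/(4*k**3 + 27*k**2 + 33*k - 7); s_k = R·t_k = 5**k*(k**3 + 3*k**2 - 3*k - 3).
Verify: 5**k*(4*k**3 + 27*k**2 + 33*k - 7) matches t_k.
Telescope: S(n) = s_(n+1) − s_(0) = 5**(n + 1)*(n**3 + 6*n**2 + 6*n - 2) − (-3) = 5*5**n*n**3 + 30*5**n*n**2 + 30*5**n*n - 10*5**n + 3.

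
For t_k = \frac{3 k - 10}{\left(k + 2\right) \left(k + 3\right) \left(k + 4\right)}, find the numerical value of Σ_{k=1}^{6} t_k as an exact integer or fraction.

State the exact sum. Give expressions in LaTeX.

Σ = -23/180

Step 1: r(k) = (k + 2)*(3*k - 7)/((k + 5)*(3*k - 10)).
So A=k + 2 and B=k + 5, with C=k - 10/3.
f must satisfy (k + 2)·f(k+1) − (k + 4)·f(k) = k - 10/3.
From deg A=1, deg B=1, deg C=1: d=2.
Coefficient equations give f(k) = -k*(k + 14)/9.
Certificate R = B(k−1)f/C = -k*(k + 4)*(k + 14)/(3*(3*k - 10)) gives s_k = k*(-k - 14)/(3*(k + 2)*(k + 3)).
s_(k+1) − s_k = (3*k - 10)/(k**3 + 9*k**2 + 26*k + 24) = t_k.
Σ_(k=1)^(6) t_k = s_(7) − s_(1) = -49/90 − (-5/12) = -23/180.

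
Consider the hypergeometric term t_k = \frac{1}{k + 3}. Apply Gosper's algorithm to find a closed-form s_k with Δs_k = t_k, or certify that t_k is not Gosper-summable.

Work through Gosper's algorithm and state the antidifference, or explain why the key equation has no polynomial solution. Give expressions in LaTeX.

not Gosper-summable; s_k does not exist

Step 1: r(k) = (k + 3)/(k + 4).
Take A(k)=k + 3, B(k)=k + 4, C(k)=1.
Key eq: (k + 3)·f(k+1) = (k + 3)·f(k) + (1).
deg f ≤ 0 (via 1,1,0).
Write f(k) = c0. Then LHS − RHS = -1, requiring -1 = 0: contradictory. No certificate.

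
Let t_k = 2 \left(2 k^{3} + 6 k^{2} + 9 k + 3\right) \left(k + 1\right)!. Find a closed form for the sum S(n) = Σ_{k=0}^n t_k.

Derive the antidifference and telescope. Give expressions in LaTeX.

Compute t_(k+1)/t_k: get (2*k**4 + 16*k**3 + 51*k**2 + 74*k + 40)/(2*k**3 + 6*k**2 + 9*k + 3).
So A=k + 2 and B=1, with C=k**3 + 3*k**2 + 9*k/2 + 3/2.
Set up (k + 2)·f(k+1) − (1)·f(k) − (k**3 + 3*k**2 + 9*k/2 + 3/2) = 0.
deg f ≤ 2 (via 1,0,3).
Match coefficients ⇒ f(k) = (2*k**2 - 1)/2.
R(k) = B(k−1)·f(k)/C(k) = (2*k**2 - 1)/(2*k**3 + 6*k**2 + 9*k + 3); s_k = R·t_k = 2*(2*k**2 - 1)*factorial(k + 1).
Verify: 2*(2*k**3 + 6*k**2 + 9*k + 3)*factorial(k + 1) matches t_k.
Σ_(k=0)^n t_k = s_(n+1) − s_(0) = (2*(2*n**2 + 4*n + 1)*factorial(n + 2)) − (-2), i.e. 4*n**4*factorial(n) + 20*n**3*factorial(n) + 34*n**2*factorial(n) + 22*n*factorial(n) + 4*factorial(n) + 2.

S(n) = 4 n^{4} n! + 20 n^{3} n! + 34 n^{2} n! + 22 n n! + 4 n! + 2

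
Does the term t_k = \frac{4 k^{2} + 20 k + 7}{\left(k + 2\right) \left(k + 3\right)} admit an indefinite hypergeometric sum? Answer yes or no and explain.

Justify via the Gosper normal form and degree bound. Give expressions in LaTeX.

Yes. s_k = \frac{k \left(8 k - 1\right)}{2 \left(k + 2\right)}.

r(k) = (k + 2)*(20*k + 4*(k + 1)**2 + 27)/((k + 4)*(4*k**2 + 20*k + 7)) after simplifying.
Gosper form: A/B · C(k+1)/C(k) with A=k + 2, B=k + 4, C=k**2 + 5*k + 7/4.
Solve (k + 2)·f(k+1) − (k + 3)·f(k) = k**2 + 5*k + 7/4.
deg f ≤ 2 (via 1,1,2).
Solving with deg f ≤ 2: f(k) = k*(8*k - 1)/8.
Get s_k = R·t_k = k*(8*k - 1)/(2*(k + 2)) with R(k) = B(k−1)f(k)/C(k) = k*(k + 3)*(8*k - 1)/(2*(4*k**2 + 20*k + 7)).
Δs = (4*k**2 + 20*k + 7)/(k**2 + 5*k + 6), as required.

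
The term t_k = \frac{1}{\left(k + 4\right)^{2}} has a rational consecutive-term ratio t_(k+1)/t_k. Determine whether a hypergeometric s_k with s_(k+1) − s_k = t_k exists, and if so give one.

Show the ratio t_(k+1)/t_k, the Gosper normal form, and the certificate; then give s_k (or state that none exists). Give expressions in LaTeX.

The ratio is (k + 4)**2/(k + 5)**2.
Take A(k)=k**2 + 8*k + 16, B(k)=k**2 + 10*k + 25, C(k)=1.
f must satisfy (k**2 + 8*k + 16)·f(k+1) − (k**2 + 8*k + 16)·f(k) = 1.
From deg A=2, deg B=2, deg C=0: d=0.
Write f(k) = c0. Then LHS − RHS = -1, requiring -1 = 0: contradictory. No certificate.

none (Gosper's algorithm certifies no s_k)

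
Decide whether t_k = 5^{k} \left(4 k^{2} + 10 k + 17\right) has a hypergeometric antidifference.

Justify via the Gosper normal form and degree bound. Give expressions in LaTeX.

r(k) = 5*(4*k**2 + 18*k + 31)/(4*k**2 + 10*k + 17) after simplifying.
Gosper form: A/B · C(k+1)/C(k) with A=5, B=1, C=k**2 + 5*k/2 + 17/4.
Solve (5)·f(k+1) − (1)·f(k) = k**2 + 5*k/2 + 17/4.
deg f ≤ 2 (via 0,0,2).
Solve for f: f(k) = (k**2 + 3)/4 (degree 2 ≤ 2).
So s_k = (B(k−1)f/C)·t_k = ((k**2 + 3)/(4*k**2 + 10*k + 17))·t_k = 5**k*(k**2 + 3).
Check: Δs_k = 5**k*(4*k**2 + 10*k + 17). ✓

Yes. s_k = 5^{k} \left(k^{2} + 3\right).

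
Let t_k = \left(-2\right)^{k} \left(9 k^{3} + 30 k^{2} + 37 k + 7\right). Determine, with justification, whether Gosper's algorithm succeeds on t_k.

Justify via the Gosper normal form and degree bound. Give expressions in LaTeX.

t_(k+1)/t_k = 2*(-9*k**3 - 57*k**2 - 124*k - 83)/(9*k**3 + 30*k**2 + 37*k + 7).
A = -2, B = 1, C = k**3 + 10*k**2/3 + 37*k/9 + 7/9.
f must satisfy (-2)·f(k+1) − (1)·f(k) = k**3 + 10*k**2/3 + 37*k/9 + 7/9.
deg f ≤ 3 (via 0,0,3).
Coefficient equations give f(k) = -(3*k**3 + 4*k**2 + k - 3)/9.
Get s_k = R·t_k = (-2)**k*(-3*k**3 - 4*k**2 - k + 3) with R(k) = B(k−1)f(k)/C(k) = -(3*k**3 + 4*k**2 + k - 3)/(9*k**3 + 30*k**2 + 37*k + 7).
Δs = (-2)**k*(9*k**3 + 30*k**2 + 37*k + 7), as required.

Yes. s_k = \left(-2\right)^{k} \left(- 3 k^{3} - 4 k^{2} - k + 3\right).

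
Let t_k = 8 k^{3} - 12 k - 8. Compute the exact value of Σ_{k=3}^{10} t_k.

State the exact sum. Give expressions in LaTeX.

Σ = 23440

t_(k+1)/t_k = (3*k - 2*(k + 1)**3 + 5)/(-2*k**3 + 3*k + 2).
A = 1, B = 1, C = k**3 - 3*k/2 - 1.
Set up (1)·f(k+1) − (1)·f(k) − (k**3 - 3*k/2 - 1) = 0.
Degrees (0,0,3) ⇒ d ≤ 4.
Match coefficients ⇒ f(k) = k*(k**3 - 2*k**2 - 2*k - 1)/4.
So s_k = (B(k−1)f/C)·t_k = (k*(k**3 - 2*k**2 - 2*k - 1)/(2*(2*k**3 - 3*k - 2)))·t_k = 2*k*(k**3 - 2*k**2 - 2*k - 1).
Verify: 8*k**3 - 12*k - 8 matches t_k.
Sum = s_(11) − s_(3); s_(11) = 23452, s_(3) = 12 ⇒ 23440.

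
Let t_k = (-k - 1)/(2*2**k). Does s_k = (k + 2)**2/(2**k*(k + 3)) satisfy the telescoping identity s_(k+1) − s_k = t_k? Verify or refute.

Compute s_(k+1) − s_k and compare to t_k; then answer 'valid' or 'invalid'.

Invalid: residual (k**2 + 6*k + 7)/(2*2**k*(k**2 + 7*k + 12)) ≠ 0.

s_(k+1) = (k + 3)**2/(2*2**k*(k + 4))
s_(k+1) − s_k = (-2*(k + 2)**2*(k + 4) + (k + 3)**3)/(2*2**k*(k + 3)*(k + 4))
(s_(k+1) − s_k) − t_k = (k**2 + 6*k + 7)/(2*2**k*(k**2 + 7*k + 12))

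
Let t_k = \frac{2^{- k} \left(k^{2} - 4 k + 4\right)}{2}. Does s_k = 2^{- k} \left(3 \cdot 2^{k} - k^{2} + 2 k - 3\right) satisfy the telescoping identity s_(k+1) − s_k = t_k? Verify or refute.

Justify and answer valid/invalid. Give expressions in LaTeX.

Valid — Δs_k = t_k.

s_(k+1) = (6*2**k - k**2 - 2)/(2*2**k)
s_(k+1) − s_k = (k**2 - 4*k + 4)/(2*2**k)
(s_(k+1) − s_k) − t_k = 0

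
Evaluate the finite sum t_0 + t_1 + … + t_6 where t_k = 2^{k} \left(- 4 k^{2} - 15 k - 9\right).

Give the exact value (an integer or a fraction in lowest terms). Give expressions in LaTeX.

Step 1: r(k) = 2*(4*k**2 + 23*k + 28)/(4*k**2 + 15*k + 9).
Gosper form: A/B · C(k+1)/C(k) with A=2, B=1, C=k**2 + 15*k/4 + 9/4.
Solve (2)·f(k+1) − (1)·f(k) = k**2 + 15*k/4 + 9/4.
deg f ≤ 2 (via 0,0,2).
A polynomial solution: f(k) = (4*k**2 - k + 3)/4.
R(k) = B(k−1)·f(k)/C(k) = (4*k**2 - k + 3)/((k + 3)*(4*k + 3)); s_k = R·t_k = 2**k*(-4*k**2 + k - 3).
s_(k+1) − s_k = 2**k*(-4*k**2 - 15*k - 9) = t_k.
Σ_(k=0)^(6) t_k = s_(7) − s_(0) = -24576 − (-3) = -24573.

Σ = -24573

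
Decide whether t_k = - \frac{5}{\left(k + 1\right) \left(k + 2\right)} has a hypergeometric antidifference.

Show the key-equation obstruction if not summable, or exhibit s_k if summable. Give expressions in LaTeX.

Yes. s_k = - \frac{5 k}{k + 1}.

Step 1: r(k) = (k + 1)/(k + 3).
So A=k + 1 and B=k + 3, with C=1.
Solve (k + 1)·f(k+1) − (k + 2)·f(k) = 1.
deg f ≤ 1 (via 1,1,0).
Solving with deg f ≤ 1: f(k) = k.
R(k) = B(k−1)·f(k)/C(k) = k*(k + 2); s_k = R·t_k = -5*k/(k + 1).
Verify: -5/(k**2 + 3*k + 2) matches t_k.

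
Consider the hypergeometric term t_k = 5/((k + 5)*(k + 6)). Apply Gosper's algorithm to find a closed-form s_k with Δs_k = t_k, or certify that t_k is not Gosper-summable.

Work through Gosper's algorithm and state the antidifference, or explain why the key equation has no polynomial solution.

s_k = k/(k + 5)

Compute t_(k+1)/t_k: get (k + 5)/(k + 7).
Normal form (A,B,C) = (k + 5, k + 7, 1).
Solve (k + 5)·f(k+1) − (k + 6)·f(k) = 1.
d = 1 from the (1,1,0) case.
Coefficient equations give f(k) = k/5.
Then R = B(k−1)f/C = k*(k + 6)/5, so s_k = R(k)·t_k = k/(k + 5).
Δs = 5/(k**2 + 11*k + 30), as required.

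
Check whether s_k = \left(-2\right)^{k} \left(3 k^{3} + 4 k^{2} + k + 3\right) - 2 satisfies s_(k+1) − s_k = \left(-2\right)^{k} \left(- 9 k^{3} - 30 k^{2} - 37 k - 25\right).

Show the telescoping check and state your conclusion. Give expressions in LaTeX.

Valid — Δs_k = t_k.

s_(k+1) = -2*(-2)**k*(k + 3*(k + 1)**3 + 4*(k + 1)**2 + 4) - 2
s_(k+1) − s_k = (-2)**k*(-9*k**3 - 30*k**2 - 37*k - 25)
(s_(k+1) − s_k) − t_k = 0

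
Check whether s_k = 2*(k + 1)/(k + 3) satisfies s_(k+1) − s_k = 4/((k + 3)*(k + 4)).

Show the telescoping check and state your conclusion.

s_(k+1) = 2*(k + 2)/(k + 4)
s_(k+1) − s_k = 4/(k**2 + 7*k + 12)
(s_(k+1) − s_k) − t_k = 0

valid; difference matches t_k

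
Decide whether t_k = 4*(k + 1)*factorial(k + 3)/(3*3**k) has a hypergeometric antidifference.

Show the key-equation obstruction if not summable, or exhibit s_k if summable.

Yes. s_k = 4*factorial(k + 3)/3**k.

Compute t_(k+1)/t_k: get (k + 2)*(k + 4)/(3*(k + 1)).
A = k/3 + 4/3, B = 1, C = k + 1.
Need (k/3 + 4/3)·f(k+1) − (1)·f(k) = k + 1.
Degrees (1,0,1) ⇒ d ≤ 0.
A polynomial solution: f(k) = 3.
So s_k = (B(k−1)f/C)·t_k = (3/(k + 1))·t_k = 4*factorial(k + 3)/3**k.
s_(k+1) − s_k = 4*(k + 1)*factorial(k + 3)/(3*3**k) = t_k.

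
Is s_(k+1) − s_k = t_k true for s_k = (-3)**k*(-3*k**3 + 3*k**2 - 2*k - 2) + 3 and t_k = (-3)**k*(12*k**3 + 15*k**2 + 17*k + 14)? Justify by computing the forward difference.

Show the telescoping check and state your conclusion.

valid; difference matches t_k

s_(k+1) = 3*(-3)**k*(2*k + 3*(k + 1)**3 - 3*(k + 1)**2 + 4) + 3
s_(k+1) − s_k = (-3)**k*(12*k**3 + 15*k**2 + 17*k + 14)
(s_(k+1) − s_k) − t_k = 0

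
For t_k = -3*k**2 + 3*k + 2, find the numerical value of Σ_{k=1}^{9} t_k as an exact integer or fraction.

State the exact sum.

Σ = -702

Ratio r(k) = (3*k**2 + 3*k - 2)/(3*k**2 - 3*k - 2).
Take A(k)=1, B(k)=1, C(k)=k**2 - k - 2/3.
f must satisfy (1)·f(k+1) − (1)·f(k) = k**2 - k - 2/3.
From deg A=0, deg B=0, deg C=2: d=3.
Match coefficients ⇒ f(k) = k**2*(k - 3)/3.
Get s_k = R·t_k = k**2*(3 - k) with R(k) = B(k−1)f(k)/C(k) = k**2*(k - 3)/(3*k**2 - 3*k - 2).
s_(k+1) − s_k = -3*k**2 + 3*k + 2 = t_k.
Telescoping: Σ = s_(10) − s_(1) = -700 − (2) = -702.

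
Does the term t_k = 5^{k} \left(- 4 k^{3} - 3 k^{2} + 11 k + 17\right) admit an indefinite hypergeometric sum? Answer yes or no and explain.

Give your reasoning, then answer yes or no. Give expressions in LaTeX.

Step 1: r(k) = 5*(4*k**3 + 15*k**2 + 7*k - 21)/(4*k**3 + 3*k**2 - 11*k - 17).
Gosper form: A/B · C(k+1)/C(k) with A=5, B=1, C=k**3 + 3*k**2/4 - 11*k/4 - 17/4.
Key eq: (5)·f(k+1) = (1)·f(k) + (k**3 + 3*k**2/4 - 11*k/4 - 17/4).
From deg A=0, deg B=0, deg C=3: d=3.
Match coefficients ⇒ f(k) = (k - 3)*(k**2 + 1)/4.
Then R = B(k−1)f/C = (k - 3)*(k**2 + 1)/(4*k**3 + 3*k**2 - 11*k - 17), so s_k = R(k)·t_k = 5**k*(-k**3 + 3*k**2 - k + 3).
Verify: 5**k*(-4*k**3 - 3*k**2 + 11*k + 17) matches t_k.

Yes. s_k = 5^{k} \left(- k^{3} + 3 k^{2} - k + 3\right).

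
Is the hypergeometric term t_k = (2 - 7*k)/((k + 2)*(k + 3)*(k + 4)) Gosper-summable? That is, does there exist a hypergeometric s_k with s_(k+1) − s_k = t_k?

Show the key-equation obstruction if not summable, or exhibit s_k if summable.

Ratio r(k) = (k + 2)*(7*k + 5)/((k + 5)*(7*k - 2)).
Normal form (A,B,C) = (k + 2, k + 5, k - 2/7).
Set up (k + 2)·f(k+1) − (k + 4)·f(k) − (k - 2/7) = 0.
Bound: deg f ≤ 2.
Solving with deg f ≤ 2: f(k) = k*(k - 2)/7.
R(k) = B(k−1)·f(k)/C(k) = k*(k - 2)*(k + 4)/(7*k - 2); s_k = R·t_k = k*(2 - k)/((k + 2)*(k + 3)).
Δs = (2 - 7*k)/(k**3 + 9*k**2 + 26*k + 24), as required.

Yes. s_k = k*(2 - k)/((k + 2)*(k + 3)).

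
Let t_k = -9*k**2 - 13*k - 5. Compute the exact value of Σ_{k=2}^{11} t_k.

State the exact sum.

Σ = -5440

Ratio r(k) = (9*k**2 + 31*k + 27)/(9*k**2 + 13*k + 5).
So A=1 and B=1, with C=k**2 + 13*k/9 + 5/9.
Solve (1)·f(k+1) − (1)·f(k) = k**2 + 13*k/9 + 5/9.
From deg A=0, deg B=0, deg C=2: d=3.
Solving with deg f ≤ 3: f(k) = k**2*(3*k + 2)/9.
Then R = B(k−1)f/C = k**2*(3*k + 2)/(9*k**2 + 13*k + 5), so s_k = R(k)·t_k = k**2*(-3*k - 2).
Check: Δs_k = -9*k**2 - 13*k - 5. ✓
Σ_(k=2)^(11) t_k = s_(12) − s_(2) = -5472 − (-32) = -5440.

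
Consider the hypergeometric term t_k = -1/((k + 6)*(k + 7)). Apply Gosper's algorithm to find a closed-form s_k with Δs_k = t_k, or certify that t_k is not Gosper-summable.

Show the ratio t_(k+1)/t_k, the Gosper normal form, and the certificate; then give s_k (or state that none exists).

The ratio is (k + 6)/(k + 8).
Take A(k)=k + 6, B(k)=k + 8, C(k)=1.
f must satisfy (k + 6)·f(k+1) − (k + 7)·f(k) = 1.
Degrees (1,1,0) ⇒ d ≤ 1.
Match coefficients ⇒ f(k) = k/6.
So s_k = (B(k−1)f/C)·t_k = (k*(k + 7)/6)·t_k = -k/(6*k + 36).
Check: Δs_k = -1/(k**2 + 13*k + 42). ✓

s_k = -k/(6*k + 36)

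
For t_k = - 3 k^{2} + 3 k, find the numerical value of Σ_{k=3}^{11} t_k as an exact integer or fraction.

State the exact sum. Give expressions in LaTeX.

Step 1: r(k) = (k + 1)/(k - 1).
Factor: A=1; B=1; C=k**2 - k.
Need (1)·f(k+1) − (1)·f(k) = k**2 - k.
From deg A=0, deg B=0, deg C=2: d=3.
A polynomial solution: f(k) = k*(k - 2)*(k - 1)/3.
Certificate R = B(k−1)f/C = (k - 2)/3 gives s_k = k*(-k**2 + 3*k - 2).
Δs = 3*k*(1 - k), as required.
Telescoping: Σ = s_(12) − s_(3) = -1320 − (-6) = -1314.

Σ = -1314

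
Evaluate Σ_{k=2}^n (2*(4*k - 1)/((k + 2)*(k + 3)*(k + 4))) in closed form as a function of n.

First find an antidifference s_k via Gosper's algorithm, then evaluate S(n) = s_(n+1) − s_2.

Step 1: r(k) = (k + 2)*(4*k + 3)/((k + 5)*(4*k - 1)).
Gosper form: A/B · C(k+1)/C(k) with A=k + 2, B=k + 5, C=k - 1/4.
f must satisfy (k + 2)·f(k+1) − (k + 4)·f(k) = k - 1/4.
deg f ≤ 2 (via 1,1,1).
Solve for f: f(k) = k*(7*k - 13)/48 (degree 2 ≤ 2).
Then R = B(k−1)f/C = k*(k + 4)*(7*k - 13)/(12*(4*k - 1)), so s_k = R(k)·t_k = k*(7*k - 13)/(6*(k + 2)*(k + 3)).
Check: Δs_k = 2*(4*k - 1)/(k**3 + 9*k**2 + 26*k + 24). ✓
Evaluate: s_(n+1) = (7*n**2 + n - 6)/(6*(n**2 + 7*n + 12)); subtract s_(2) = 1/60 ⇒ S(n) = (23*n**2 + n - 24)/(20*(n**2 + 7*n + 12)).

S(n) = (23*n**2 + n - 24)/(20*(n**2 + 7*n + 12))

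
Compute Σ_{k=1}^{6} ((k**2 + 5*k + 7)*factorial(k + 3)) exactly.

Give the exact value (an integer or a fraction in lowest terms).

Σ = 29030352

t_(k+1)/t_k = (k + 4)*(5*k + (k + 1)**2 + 12)/(k**2 + 5*k + 7).
Gosper form: A/B · C(k+1)/C(k) with A=k + 4, B=1, C=k**2 + 5*k + 7.
Set up (k + 4)·f(k+1) − (1)·f(k) − (k**2 + 5*k + 7) = 0.
From deg A=1, deg B=0, deg C=2: d=1.
Match coefficients ⇒ f(k) = k + 1.
R(k) = B(k−1)·f(k)/C(k) = (k + 1)/(k**2 + 5*k + 7); s_k = R·t_k = (k + 1)*factorial(k + 3).
Check: Δs_k = (k**2 + 5*k + 7)*factorial(k + 3). ✓
Telescoping: Σ = s_(7) − s_(1) = 29030400 − (48) = 29030352.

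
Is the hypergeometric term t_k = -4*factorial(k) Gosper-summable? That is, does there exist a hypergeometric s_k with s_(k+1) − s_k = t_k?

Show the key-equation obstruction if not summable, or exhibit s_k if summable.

No — t_k has no hypergeometric antidifference.

Step 1: r(k) = k + 1.
Normal form (A,B,C) = (k + 1, 1, 1).
Key eq: (k + 1)·f(k+1) = (1)·f(k) + (1).
deg f ≤ -1 (via 1,0,0).
d = -1 < 0 ⇒ no nonzero polynomial f; not summable.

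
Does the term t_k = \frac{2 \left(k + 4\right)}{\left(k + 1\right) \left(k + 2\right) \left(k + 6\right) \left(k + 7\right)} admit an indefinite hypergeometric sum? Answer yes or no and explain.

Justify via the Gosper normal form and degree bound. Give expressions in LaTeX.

t_(k+1)/t_k = (k + 1)*(k + 5)*(k + 6)/((k + 3)*(k + 4)*(k + 8)).
Take A(k)=k + 1, B(k)=k + 8, C(k)=k**4 + 16*k**3 + 95*k**2 + 248*k + 240.
Solve (k + 1)·f(k+1) − (k + 7)·f(k) = k**4 + 16*k**3 + 95*k**2 + 248*k + 240.
Bound: deg f ≤ 6.
Solve for f: f(k) = k*(k + 2)*(k + 3)*(k + 4)*(k + 5)*(k + 7)/12 (degree 6 ≤ 6).
So s_k = (B(k−1)f/C)·t_k = (k*(k + 2)*(k + 7)**2/(12*(k + 4)))·t_k = k*(k + 7)/(6*(k**2 + 7*k + 6)).
Verify: 2*(k + 4)/(k**4 + 16*k**3 + 83*k**2 + 152*k + 84) matches t_k.

Yes. s_k = \frac{k \left(k + 7\right)}{6 \left(k^{2} + 7 k + 6\right)}.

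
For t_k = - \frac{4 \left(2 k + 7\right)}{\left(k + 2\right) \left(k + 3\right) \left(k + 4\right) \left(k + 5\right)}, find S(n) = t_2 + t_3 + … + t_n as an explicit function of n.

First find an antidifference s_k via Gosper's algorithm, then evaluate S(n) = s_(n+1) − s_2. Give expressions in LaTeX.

S(n) = \frac{- n^{2} - 8 n + 9}{6 \left(n^{2} + 8 n + 15\right)}

Compute t_(k+1)/t_k: get (k + 2)*(2*k + 9)/((k + 6)*(2*k + 7)).
So A=k + 2 and B=k + 6, with C=k + 7/2.
Need (k + 2)·f(k+1) − (k + 5)·f(k) = k + 7/2.
Degrees (1,1,1) ⇒ d ≤ 3.
Solving with deg f ≤ 3: f(k) = k*(k + 3)*(k + 6)/16.
R(k) = B(k−1)·f(k)/C(k) = k*(k + 3)*(k + 5)*(k + 6)/(8*(2*k + 7)); s_k = R·t_k = k*(-k - 6)/(2*(k**2 + 6*k + 8)).
Check: Δs_k = 4*(-2*k - 7)/(k**4 + 14*k**3 + 71*k**2 + 154*k + 120). ✓
s_(n+1) = (-n**2 - 8*n - 7)/(2*(n**2 + 8*n + 15)) and s_(2) = -1/3, so S(n) = (-n**2 - 8*n + 9)/(6*(n**2 + 8*n + 15)).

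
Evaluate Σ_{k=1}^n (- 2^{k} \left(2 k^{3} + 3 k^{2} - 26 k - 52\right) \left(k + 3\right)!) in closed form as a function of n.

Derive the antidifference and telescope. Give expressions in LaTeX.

S(n) = - 2 \cdot 2^{n} n^{2} \left(n + 4\right)! + 4 \cdot 2^{n} n \left(n + 4\right)! + 14 \cdot 2^{n} \left(n + 4\right)! - 336

t_(k+1)/t_k = 2*(2*k**4 + 17*k**3 + 22*k**2 - 129*k - 292)/(2*k**3 + 3*k**2 - 26*k - 52).
So A=2*k + 8 and B=1, with C=k**3 + 3*k**2/2 - 13*k - 26.
Need (2*k + 8)·f(k+1) − (1)·f(k) = k**3 + 3*k**2/2 - 13*k - 26.
From deg A=1, deg B=0, deg C=3: d=2.
Solving with deg f ≤ 2: f(k) = (k**2 - 4*k - 4)/2.
Then R = B(k−1)f/C = (k**2 - 4*k - 4)/(2*k**3 + 3*k**2 - 26*k - 52), so s_k = R(k)·t_k = 2**k*(-k**2 + 4*k + 4)*factorial(k + 3).
Check: Δs_k = -2**k*(2*k**3 + 3*k**2 - 26*k - 52)*factorial(k + 3). ✓
Evaluate: s_(n+1) = 2**(n + 1)*(-n**2 + 2*n + 7)*factorial(n + 4); subtract s_(1) = 336 ⇒ S(n) = -2*2**n*n**2*factorial(n + 4) + 4*2**n*n*factorial(n + 4) + 14*2**n*factorial(n + 4) - 336.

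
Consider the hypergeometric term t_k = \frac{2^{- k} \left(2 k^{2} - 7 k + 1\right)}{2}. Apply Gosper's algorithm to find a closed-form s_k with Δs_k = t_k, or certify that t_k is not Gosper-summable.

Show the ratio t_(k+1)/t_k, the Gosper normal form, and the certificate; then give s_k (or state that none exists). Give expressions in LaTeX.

s_k = 2^{- k} k \left(3 - 2 k\right)

t_(k+1)/t_k = (2*k**2 - 3*k - 4)/(2*(2*k**2 - 7*k + 1)).
Normal form (A,B,C) = (1/2, 1, k**2 - 7*k/2 + 1/2).
Set up (1/2)·f(k+1) − (1)·f(k) − (k**2 - 7*k/2 + 1/2) = 0.
Degrees (0,0,2) ⇒ d ≤ 2.
Coefficient equations give f(k) = -k*(2*k - 3).
Certificate R = B(k−1)f/C = -2*k*(2*k - 3)/(2*k**2 - 7*k + 1) gives s_k = k*(3 - 2*k)/2**k.
Δs = (2*k**2 - 7*k + 1)/(2*2**k), as required.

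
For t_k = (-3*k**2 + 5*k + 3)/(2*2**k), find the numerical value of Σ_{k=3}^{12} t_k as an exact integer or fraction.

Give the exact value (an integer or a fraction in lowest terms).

Σ = -31223/8192

Ratio r(k) = (3*k**2 + k - 5)/(2*(3*k**2 - 5*k - 3)).
A = 1/2, B = 1, C = k**2 - 5*k/3 - 1.
Need (1/2)·f(k+1) − (1)·f(k) = k**2 - 5*k/3 - 1.
From deg A=0, deg B=0, deg C=2: d=2.
Match coefficients ⇒ f(k) = -2*(3*k**2 + k + 1)/3.
Certificate R = B(k−1)f/C = -2*(3*k**2 + k + 1)/(3*k**2 - 5*k - 3) gives s_k = (3*k**2 + k + 1)/2**k.
Δs = (-3*k**2 + 5*k + 3)/(2*2**k), as required.
Evaluate s at k=13 and k=3: 521/8192 and 31/8; difference -31223/8192.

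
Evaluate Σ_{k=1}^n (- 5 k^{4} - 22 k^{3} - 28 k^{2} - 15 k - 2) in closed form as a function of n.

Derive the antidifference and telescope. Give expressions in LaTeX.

S(n) = n \left(- n^{4} - 8 n^{3} - 22 n^{2} - 27 n - 14\right)

Compute t_(k+1)/t_k: get (5*k**4 + 42*k**3 + 124*k**2 + 157*k + 72)/(5*k**4 + 22*k**3 + 28*k**2 + 15*k + 2).
Normal form (A,B,C) = (1, 1, k**4 + 22*k**3/5 + 28*k**2/5 + 3*k + 2/5).
Solve (1)·f(k+1) − (1)·f(k) = k**4 + 22*k**3/5 + 28*k**2/5 + 3*k + 2/5.
d = 5 from the (0,0,4) case.
Solving with deg f ≤ 5: f(k) = k*(k**4 + 3*k**3 - k - 1)/5.
So s_k = (B(k−1)f/C)·t_k = (k*(k**4 + 3*k**3 - k - 1)/(5*k**4 + 22*k**3 + 28*k**2 + 15*k + 2))·t_k = k*(-k**4 - 3*k**3 + k + 1).
Δs = -5*k**4 - 22*k**3 - 28*k**2 - 15*k - 2, as required.
s_(n+1) = -n**5 - 8*n**4 - 22*n**3 - 27*n**2 - 14*n - 2 and s_(1) = -2, so S(n) = n*(-n**4 - 8*n**3 - 22*n**2 - 27*n - 14).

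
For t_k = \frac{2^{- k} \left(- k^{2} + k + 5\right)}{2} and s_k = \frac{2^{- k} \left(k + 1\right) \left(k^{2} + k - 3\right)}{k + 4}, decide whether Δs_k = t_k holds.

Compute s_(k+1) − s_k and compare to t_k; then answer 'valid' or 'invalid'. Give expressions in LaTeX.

Invalid: residual \frac{3 \cdot 2^{- k} \left(k^{3} + 5 k^{2} - 7 k - 26\right)}{2 \left(k^{2} + 9 k + 20\right)} ≠ 0.

s_(k+1) = (k + 2)*(k + (k + 1)**2 - 2)/(2*2**k*(k + 5))
s_(k+1) − s_k = (-k**4 - 5*k**3 + 9*k**2 + 44*k + 22)/(2*2**k*(k**2 + 9*k + 20))
(s_(k+1) − s_k) − t_k = 3*(k**3 + 5*k**2 - 7*k - 26)/(2*2**k*(k**2 + 9*k + 20))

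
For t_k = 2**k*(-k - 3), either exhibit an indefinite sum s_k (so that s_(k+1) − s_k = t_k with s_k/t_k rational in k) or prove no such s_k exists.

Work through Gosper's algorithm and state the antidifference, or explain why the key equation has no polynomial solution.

Ratio r(k) = 2*(k + 4)/(k + 3).
Normal form (A,B,C) = (2, 1, k + 3).
Set up (2)·f(k+1) − (1)·f(k) − (k + 3) = 0.
From deg A=0, deg B=0, deg C=1: d=1.
Coefficient equations give f(k) = k + 1.
R(k) = B(k−1)·f(k)/C(k) = (k + 1)/(k + 3); s_k = R·t_k = 2**k*(-k - 1).
s_(k+1) − s_k = 2**k*(-k - 3) = t_k.

s_k = 2**k*(-k - 1)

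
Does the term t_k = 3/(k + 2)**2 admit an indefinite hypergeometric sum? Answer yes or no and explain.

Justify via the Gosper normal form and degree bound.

r(k) = (k + 2)**2/(k + 3)**2 after simplifying.
Take A(k)=k**2 + 4*k + 4, B(k)=k**2 + 6*k + 9, C(k)=1.
f must satisfy (k**2 + 4*k + 4)·f(k+1) − (k**2 + 4*k + 4)·f(k) = 1.
d = 0 from the (2,2,0) case.
f = c0 ⇒ A·f(k+1) − B(k−1)·f(k) − C = -1. The system {-1 = 0} is inconsistent; no antidifference.

No — key equation has no polynomial f.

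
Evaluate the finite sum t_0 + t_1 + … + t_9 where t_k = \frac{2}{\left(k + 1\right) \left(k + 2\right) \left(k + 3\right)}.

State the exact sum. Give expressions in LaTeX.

Σ = 65/132

The ratio is (k + 1)/(k + 4).
Normal form (A,B,C) = (k + 1, k + 4, 1).
Solve (k + 1)·f(k+1) − (k + 3)·f(k) = 1.
From deg A=1, deg B=1, deg C=0: d=2.
Coefficient equations give f(k) = k*(k + 3)/4.
Get s_k = R·t_k = k*(k + 3)/(2*(k + 1)*(k + 2)) with R(k) = B(k−1)f(k)/C(k) = k*(k + 3)**2/4.
s_(k+1) − s_k = 2/(k**3 + 6*k**2 + 11*k + 6) = t_k.
Sum = s_(10) − s_(0); s_(10) = 65/132, s_(0) = 0 ⇒ 65/132.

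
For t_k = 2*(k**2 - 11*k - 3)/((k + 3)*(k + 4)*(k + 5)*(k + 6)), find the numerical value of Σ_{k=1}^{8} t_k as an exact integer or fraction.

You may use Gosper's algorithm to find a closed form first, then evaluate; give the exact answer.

r(k) = (k + 3)*(11*k - (k + 1)**2 + 14)/((k + 7)*(-k**2 + 11*k + 3)) after simplifying.
Normal form (A,B,C) = (k + 3, k + 7, k**2 - 11*k - 3).
Need (k + 3)·f(k+1) − (k + 6)·f(k) = k**2 - 11*k - 3.
deg f ≤ 3 (via 1,1,2).
A polynomial solution: f(k) = -k*(k**2 + 42*k - 13)/30.
Then R = B(k−1)f/C = -k*(k + 6)*(k**2 + 42*k - 13)/(30*(k**2 - 11*k - 3)), so s_k = R(k)·t_k = k*(-k**2 - 42*k + 13)/(15*(k + 3)*(k + 4)*(k + 5)).
Δs = 2*(k**2 - 11*k - 3)/(k**4 + 18*k**3 + 119*k**2 + 342*k + 360), as required.
Sum = s_(9) − s_(1); s_(9) = -223/1820, s_(1) = -1/60 ⇒ -289/2730.

Σ = -289/2730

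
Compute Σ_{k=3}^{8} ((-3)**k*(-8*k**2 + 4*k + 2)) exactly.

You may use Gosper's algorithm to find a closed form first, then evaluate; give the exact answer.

Σ = -2499552

Compute t_(k+1)/t_k: get 3*(-2*k + 4*(k + 1)**2 - 3)/(-4*k**2 + 2*k + 1).
Take A(k)=-3, B(k)=1, C(k)=k**2 - k/2 - 1/4.
f must satisfy (-3)·f(k+1) − (1)·f(k) = k**2 - k/2 - 1/4.
deg f ≤ 2 (via 0,0,2).
Solve for f: f(k) = -(2*k**2 - 4*k + 1)/8 (degree 2 ≤ 2).
Get s_k = R·t_k = (-3)**k*(2*k**2 - 4*k + 1) with R(k) = B(k−1)f(k)/C(k) = -(2*k**2 - 4*k + 1)/(2*(4*k**2 - 2*k - 1)).
s_(k+1) − s_k = (-3)**k*(-8*k**2 + 4*k + 2) = t_k.
Sum = s_(9) − s_(3); s_(9) = -2499741, s_(3) = -189 ⇒ -2499552.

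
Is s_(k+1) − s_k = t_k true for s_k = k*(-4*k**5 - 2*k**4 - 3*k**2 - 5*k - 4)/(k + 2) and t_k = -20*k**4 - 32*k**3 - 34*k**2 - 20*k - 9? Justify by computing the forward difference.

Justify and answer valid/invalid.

Invalid: residual (16*k**5 + 74*k**4 + 96*k**3 + 87*k**2 + 45*k + 18)/(k**2 + 5*k + 6) ≠ 0.

s_(k+1) = -(k + 1)*(5*k + 4*(k + 1)**5 + 2*(k + 1)**4 + 3*(k + 1)**2 + 9)/(k + 3)
s_(k+1) − s_k = 2*(-10*k**6 - 58*k**5 - 120*k**4 - 143*k**3 - 113*k**2 - 60*k - 18)/(k**2 + 5*k + 6)
(s_(k+1) − s_k) − t_k = (16*k**5 + 74*k**4 + 96*k**3 + 87*k**2 + 45*k + 18)/(k**2 + 5*k + 6)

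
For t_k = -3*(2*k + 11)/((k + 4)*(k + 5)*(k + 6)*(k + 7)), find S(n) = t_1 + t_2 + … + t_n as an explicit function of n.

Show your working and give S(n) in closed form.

r(k) = (k + 4)*(2*k + 13)/((k + 8)*(2*k + 11)) after simplifying.
So A=k + 4 and B=k + 8, with C=k + 11/2.
Solve (k + 4)·f(k+1) − (k + 7)·f(k) = k + 11/2.
d = 3 from the (1,1,1) case.
A polynomial solution: f(k) = k*(k + 5)*(k + 10)/48.
So s_k = (B(k−1)f/C)·t_k = (k*(k + 5)*(k + 7)*(k + 10)/(24*(2*k + 11)))·t_k = k*(-k - 10)/(8*(k**2 + 10*k + 24)).
Δs = 3*(-2*k - 11)/(k**4 + 22*k**3 + 179*k**2 + 638*k + 840), as required.
Σ_(k=1)^n t_k = s_(n+1) − s_(1) = ((-n**2 - 12*n - 11)/(8*(n**2 + 12*n + 35))) − (-11/280), i.e. 3*n*(-n - 12)/(35*(n**2 + 12*n + 35)).

S(n) = 3*n*(-n - 12)/(35*(n**2 + 12*n + 35))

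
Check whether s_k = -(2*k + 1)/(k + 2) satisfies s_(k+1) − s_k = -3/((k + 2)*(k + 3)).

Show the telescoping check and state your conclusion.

s_(k+1) = (-2*k - 3)/(k + 3)
s_(k+1) − s_k = -3/(k**2 + 5*k + 6)
(s_(k+1) − s_k) − t_k = 0

valid (s_(k+1) − s_k reduces to t_k)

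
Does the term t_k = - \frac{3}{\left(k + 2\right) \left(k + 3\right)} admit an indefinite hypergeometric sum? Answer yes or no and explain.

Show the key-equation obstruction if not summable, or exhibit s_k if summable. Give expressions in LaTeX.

t_(k+1)/t_k = (k + 2)/(k + 4).
Take A(k)=k + 2, B(k)=k + 4, C(k)=1.
Set up (k + 2)·f(k+1) − (k + 3)·f(k) − (1) = 0.
Bound: deg f ≤ 1.
Solving with deg f ≤ 1: f(k) = k/2.
R(k) = B(k−1)·f(k)/C(k) = k*(k + 3)/2; s_k = R·t_k = -3*k/(2*k + 4).
s_(k+1) − s_k = -3/(k**2 + 5*k + 6) = t_k.

Yes. s_k = - \frac{3 k}{2 k + 4}.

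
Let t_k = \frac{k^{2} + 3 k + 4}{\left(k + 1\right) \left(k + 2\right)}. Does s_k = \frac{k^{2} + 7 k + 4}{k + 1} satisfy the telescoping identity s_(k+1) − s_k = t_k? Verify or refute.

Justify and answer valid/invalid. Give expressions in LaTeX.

s_(k+1) = (k**2 + 9*k + 12)/(k + 2)
s_(k+1) − s_k = (k**2 + 3*k + 4)/(k**2 + 3*k + 2)
(s_(k+1) − s_k) − t_k = 0

Valid — Δs_k = t_k.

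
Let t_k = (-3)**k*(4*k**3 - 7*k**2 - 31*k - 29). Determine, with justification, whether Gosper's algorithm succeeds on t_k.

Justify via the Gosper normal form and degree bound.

Compute t_(k+1)/t_k: get 3*(-4*k**3 - 5*k**2 + 33*k + 63)/(4*k**3 - 7*k**2 - 31*k - 29).
Gosper form: A/B · C(k+1)/C(k) with A=-3, B=1, C=k**3 - 7*k**2/4 - 31*k/4 - 29/4.
Need (-3)·f(k+1) − (1)·f(k) = k**3 - 7*k**2/4 - 31*k/4 - 29/4.
Degrees (0,0,3) ⇒ d ≤ 3.
Solve for f: f(k) = -(k**3 - 4*k**2 - 4*k - 2)/4 (degree 3 ≤ 3).
Then R = B(k−1)f/C = -(k**3 - 4*k**2 - 4*k - 2)/(4*k**3 - 7*k**2 - 31*k - 29), so s_k = R(k)·t_k = (-3)**k*(-k**3 + 4*k**2 + 4*k + 2).
Δs = (-3)**k*(4*k**3 - 7*k**2 - 31*k - 29), as required.

Yes. s_k = (-3)**k*(-k**3 + 4*k**2 + 4*k + 2).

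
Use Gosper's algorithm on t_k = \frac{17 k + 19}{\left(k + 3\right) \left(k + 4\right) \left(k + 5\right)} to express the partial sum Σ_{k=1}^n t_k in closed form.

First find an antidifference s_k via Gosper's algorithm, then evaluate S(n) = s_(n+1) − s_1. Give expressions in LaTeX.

S(n) = \frac{n \left(13 n + 32\right)}{5 \left(n^{2} + 9 n + 20\right)}

t_(k+1)/t_k = (k + 3)*(17*k + 36)/((k + 6)*(17*k + 19)).
Take A(k)=k + 3, B(k)=k + 6, C(k)=k + 19/17.
Key eq: (k + 3)·f(k+1) = (k + 5)·f(k) + (k + 19/17).
Degrees (1,1,1) ⇒ d ≤ 2.
A polynomial solution: f(k) = k*(35*k + 41)/204.
Certificate R = B(k−1)f/C = k*(k + 5)*(35*k + 41)/(12*(17*k + 19)) gives s_k = k*(35*k + 41)/(12*(k + 3)*(k + 4)).
s_(k+1) − s_k = (17*k + 19)/(k**3 + 12*k**2 + 47*k + 60) = t_k.
Evaluate: s_(n+1) = (35*n**2 + 111*n + 76)/(12*(n**2 + 9*n + 20)); subtract s_(1) = 19/60 ⇒ S(n) = n*(13*n + 32)/(5*(n**2 + 9*n + 20)).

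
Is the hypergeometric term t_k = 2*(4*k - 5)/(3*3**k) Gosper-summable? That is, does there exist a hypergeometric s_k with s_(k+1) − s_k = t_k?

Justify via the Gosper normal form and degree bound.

Yes. s_k = (3 - 4*k)/3**k.

Ratio r(k) = (4*k - 1)/(3*(4*k - 5)).
Factor: A=1/3; B=1; C=k - 5/4.
f must satisfy (1/3)·f(k+1) − (1)·f(k) = k - 5/4.
Bound: deg f ≤ 1.
Match coefficients ⇒ f(k) = -3*(4*k - 3)/8.
Certificate R = B(k−1)f/C = -3*(4*k - 3)/(2*(4*k - 5)) gives s_k = (3 - 4*k)/3**k.
Check: Δs_k = 2*(4*k - 5)/(3*3**k). ✓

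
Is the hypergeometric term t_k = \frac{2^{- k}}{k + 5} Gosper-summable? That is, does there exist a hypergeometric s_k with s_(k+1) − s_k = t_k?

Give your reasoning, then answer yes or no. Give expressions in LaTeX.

Ratio r(k) = (k + 5)/(2*(k + 6)).
A = k/2 + 5/2, B = k + 6, C = 1.
Solve (k/2 + 5/2)·f(k+1) − (k + 5)·f(k) = 1.
deg f ≤ -1 (via 1,1,0).
Bound -1 < 0, so the key equation has no polynomial solution.

No — key equation has no polynomial f.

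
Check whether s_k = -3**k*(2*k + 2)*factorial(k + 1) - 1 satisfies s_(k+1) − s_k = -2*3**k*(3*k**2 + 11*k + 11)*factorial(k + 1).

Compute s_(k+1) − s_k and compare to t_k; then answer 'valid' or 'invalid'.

s_(k+1) = -3**(k + 1)*(2*k + 4)*factorial(k + 2) - 1
s_(k+1) − s_k = -2*3**k*(3*k**2 + 11*k + 11)*factorial(k + 1)
(s_(k+1) − s_k) − t_k = 0

Valid — Δs_k = t_k.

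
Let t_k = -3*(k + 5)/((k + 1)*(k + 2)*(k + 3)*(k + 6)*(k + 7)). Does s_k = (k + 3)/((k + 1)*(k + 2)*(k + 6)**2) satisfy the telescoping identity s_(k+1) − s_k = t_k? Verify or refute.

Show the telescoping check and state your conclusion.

s_(k+1) = (k + 4)/((k + 2)*(k + 3)*(k + 7)**2)
s_(k+1) − s_k = (k + 4)/((k + 2)*(k + 3)*(k + 7)**2) - (k + 3)/((k + 1)*(k + 2)*(k + 6)**2)
(s_(k+1) − s_k) − t_k = 3*(4*k**2 + 43*k + 111)/(k**7 + 32*k**6 + 420*k**5 + 2902*k**4 + 11255*k**3 + 24114*k**2 + 25956*k + 10584)

Invalid: residual 3*(4*k**2 + 43*k + 111)/(k**7 + 32*k**6 + 420*k**5 + 2902*k**4 + 11255*k**3 + 24114*k**2 + 25956*k + 10584) ≠ 0.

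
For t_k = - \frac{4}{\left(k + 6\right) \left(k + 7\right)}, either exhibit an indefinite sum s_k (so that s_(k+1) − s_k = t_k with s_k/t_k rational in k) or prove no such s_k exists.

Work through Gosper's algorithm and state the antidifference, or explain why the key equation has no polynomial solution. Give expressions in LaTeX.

t_(k+1)/t_k = (k + 6)/(k + 8).
Take A(k)=k + 6, B(k)=k + 8, C(k)=1.
Need (k + 6)·f(k+1) − (k + 7)·f(k) = 1.
d = 1 from the (1,1,0) case.
Solving with deg f ≤ 1: f(k) = k/6.
Certificate R = B(k−1)f/C = k*(k + 7)/6 gives s_k = -2*k/(3*k + 18).
Verify: -4/(k**2 + 13*k + 42) matches t_k.

s_k = - \frac{2 k}{3 k + 18}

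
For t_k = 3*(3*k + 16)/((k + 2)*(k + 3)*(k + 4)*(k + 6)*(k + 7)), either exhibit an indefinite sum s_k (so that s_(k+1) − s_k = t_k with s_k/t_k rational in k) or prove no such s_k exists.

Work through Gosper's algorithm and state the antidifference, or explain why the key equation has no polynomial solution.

s_k = k*(k**2 + 11*k + 36)/(12*(k**3 + 11*k**2 + 36*k + 36))

Step 1: r(k) = (k + 2)*(k + 6)*(3*k + 19)/((k + 5)*(k + 8)*(3*k + 16)).
So A=k + 2 and B=k + 8, with C=k**2 + 31*k/3 + 80/3.
Solve (k + 2)·f(k+1) − (k + 7)·f(k) = k**2 + 31*k/3 + 80/3.
From deg A=1, deg B=1, deg C=2: d=5.
Solving with deg f ≤ 5: f(k) = k*(k + 4)*(k + 5)*(k**2 + 11*k + 36)/108.
Get s_k = R·t_k = k*(k**2 + 11*k + 36)/(12*(k**3 + 11*k**2 + 36*k + 36)) with R(k) = B(k−1)f(k)/C(k) = k*(k + 4)*(k + 7)*(k**2 + 11*k + 36)/(36*(3*k + 16)).
s_(k+1) − s_k = 3*(3*k + 16)/(k**5 + 22*k**4 + 185*k**3 + 740*k**2 + 1404*k + 1008) = t_k.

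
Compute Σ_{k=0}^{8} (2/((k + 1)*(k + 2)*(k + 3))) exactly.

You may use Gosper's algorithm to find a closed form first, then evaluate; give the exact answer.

Compute t_(k+1)/t_k: get (k + 1)/(k + 4).
Gosper form: A/B · C(k+1)/C(k) with A=k + 1, B=k + 4, C=1.
Key eq: (k + 1)·f(k+1) = (k + 3)·f(k) + (1).
From deg A=1, deg B=1, deg C=0: d=2.
Match coefficients ⇒ f(k) = k*(k + 3)/4.
R(k) = B(k−1)·f(k)/C(k) = k*(k + 3)**2/4; s_k = R·t_k = k*(k + 3)/(2*(k + 1)*(k + 2)).
s_(k+1) − s_k = 2/(k**3 + 6*k**2 + 11*k + 6) = t_k.
Σ_(k=0)^(8) t_k = s_(9) − s_(0) = 27/55 − (0) = 27/55.

Σ = 27/55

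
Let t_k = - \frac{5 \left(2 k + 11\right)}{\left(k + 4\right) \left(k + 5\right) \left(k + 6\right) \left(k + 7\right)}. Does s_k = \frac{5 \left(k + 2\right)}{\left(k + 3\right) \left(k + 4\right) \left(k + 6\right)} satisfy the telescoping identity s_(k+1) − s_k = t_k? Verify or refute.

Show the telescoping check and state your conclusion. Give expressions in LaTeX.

s_(k+1) = 5*(k + 3)/((k + 4)*(k + 5)*(k + 7))
s_(k+1) − s_k = 10*(-k**2 - 7*k - 8)/(k**5 + 25*k**4 + 245*k**3 + 1175*k**2 + 2754*k + 2520)
(s_(k+1) − s_k) − t_k = 5*(3*k + 17)/(k**5 + 25*k**4 + 245*k**3 + 1175*k**2 + 2754*k + 2520)

Invalid: residual \frac{5 \left(3 k + 17\right)}{k^{5} + 25 k^{4} + 245 k^{3} + 1175 k^{2} + 2754 k + 2520} ≠ 0.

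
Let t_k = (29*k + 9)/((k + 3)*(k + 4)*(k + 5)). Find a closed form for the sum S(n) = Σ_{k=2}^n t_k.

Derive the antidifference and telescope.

S(n) = (53*n**2 + 42*n - 95)/(15*(n**2 + 9*n + 20))

The ratio is (k + 3)*(29*k + 38)/((k + 6)*(29*k + 9)).
Factor: A=k + 3; B=k + 6; C=k + 9/29.
Key eq: (k + 3)·f(k+1) = (k + 5)·f(k) + (k + 9/29).
Degrees (1,1,1) ⇒ d ≤ 2.
Solve for f: f(k) = k*(4*k - 1)/29 (degree 2 ≤ 2).
R(k) = B(k−1)·f(k)/C(k) = k*(k + 5)*(4*k - 1)/(29*k + 9); s_k = R·t_k = k*(4*k - 1)/((k + 3)*(k + 4)).
Check: Δs_k = (29*k + 9)/(k**3 + 12*k**2 + 47*k + 60). ✓
Evaluate: s_(n+1) = (4*n**2 + 7*n + 3)/(n**2 + 9*n + 20); subtract s_(2) = 7/15 ⇒ S(n) = (53*n**2 + 42*n - 95)/(15*(n**2 + 9*n + 20)).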